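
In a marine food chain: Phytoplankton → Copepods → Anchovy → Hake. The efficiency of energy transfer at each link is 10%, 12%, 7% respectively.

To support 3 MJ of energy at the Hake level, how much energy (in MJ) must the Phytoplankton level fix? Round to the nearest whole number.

Cumulative transfer efficiency: 0.1 × 0.12 × 0.07 = 0.00084
Phytoplankton energy = 3 / 0.00084 = 3571 MJ

3571 MJ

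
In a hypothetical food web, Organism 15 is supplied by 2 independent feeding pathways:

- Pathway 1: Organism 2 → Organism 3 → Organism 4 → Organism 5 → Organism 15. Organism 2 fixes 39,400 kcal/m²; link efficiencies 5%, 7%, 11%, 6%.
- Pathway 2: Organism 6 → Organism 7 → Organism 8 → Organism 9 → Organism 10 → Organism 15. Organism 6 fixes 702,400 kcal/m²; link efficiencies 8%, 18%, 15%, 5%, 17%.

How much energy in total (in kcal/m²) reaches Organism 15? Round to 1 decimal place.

13.8 kcal/m²

Pathway 1: 39400 × 0.05 × 0.07 × 0.11 × 0.06 = 0.91014 kcal/m²
Pathway 2: 702400 × 0.08 × 0.18 × 0.15 × 0.05 × 0.17 = 12.896064 kcal/m²
Total at Organism 15: 0.91014 + 12.896064 = 13.806204 kcal/m²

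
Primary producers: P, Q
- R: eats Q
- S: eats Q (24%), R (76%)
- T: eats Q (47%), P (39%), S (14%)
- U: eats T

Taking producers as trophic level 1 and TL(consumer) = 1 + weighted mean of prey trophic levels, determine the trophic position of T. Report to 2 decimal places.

R: 1 + 1 = 2
S: 1 + (0.24×1 + 0.76×2) = 2.76
T: 1 + (0.47×1 + 0.39×1 + 0.14×2.76) = 2.2464
U: 1 + 2.2464 = 3.2464

2.25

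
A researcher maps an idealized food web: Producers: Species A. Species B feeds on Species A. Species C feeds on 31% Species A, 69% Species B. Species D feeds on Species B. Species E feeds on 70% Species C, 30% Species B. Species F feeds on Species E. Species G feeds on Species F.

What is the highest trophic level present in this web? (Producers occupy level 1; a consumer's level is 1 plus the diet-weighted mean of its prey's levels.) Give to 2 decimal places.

Species B: 1 + 1 = 2
Species C: 1 + (0.31×1 + 0.69×2) = 2.69
Species D: 1 + 2 = 3
Species E: 1 + (0.7×2.69 + 0.3×2) = 3.483
Species F: 1 + 3.483 = 4.483
Species G: 1 + 4.483 = 5.483

5.48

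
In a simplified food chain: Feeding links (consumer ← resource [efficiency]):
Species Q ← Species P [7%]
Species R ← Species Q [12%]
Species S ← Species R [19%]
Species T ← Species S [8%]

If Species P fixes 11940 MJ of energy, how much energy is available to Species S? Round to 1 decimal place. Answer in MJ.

Species Q: 11940 × 0.07 = 835.8 MJ
Species R: 835.8 × 0.12 = 100.296 MJ
Species S: 100.296 × 0.19 = 19.05624 MJ

19.1 MJ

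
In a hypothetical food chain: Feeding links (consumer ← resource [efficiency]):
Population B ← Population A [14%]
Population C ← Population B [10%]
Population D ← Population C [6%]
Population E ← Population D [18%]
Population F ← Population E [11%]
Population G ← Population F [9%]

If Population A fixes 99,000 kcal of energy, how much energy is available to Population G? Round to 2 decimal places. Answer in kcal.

Population B: 99000 × 0.14 = 13860 kcal
Population C: 13860 × 0.1 = 1386 kcal
Population D: 1386 × 0.06 = 83.16 kcal
Population E: 83.16 × 0.18 = 14.9688 kcal
Population F: 14.9688 × 0.11 = 1.646568 kcal
Population G: 1.646568 × 0.09 = 0.14819112 kcal

0.15 kcal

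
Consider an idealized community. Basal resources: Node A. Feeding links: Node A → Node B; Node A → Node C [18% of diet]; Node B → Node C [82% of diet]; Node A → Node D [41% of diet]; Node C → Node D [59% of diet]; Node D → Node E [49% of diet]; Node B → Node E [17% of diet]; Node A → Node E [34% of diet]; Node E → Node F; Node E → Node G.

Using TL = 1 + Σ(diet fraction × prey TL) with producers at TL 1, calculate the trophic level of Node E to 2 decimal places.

3.19

Node B: 1 + 1 = 2
Node C: 1 + (0.18×1 + 0.82×2) = 2.82
Node D: 1 + (0.41×1 + 0.59×2.82) = 3.0738
Node E: 1 + (0.49×3.0738 + 0.17×2 + 0.34×1) = 3.186162
Node F: 1 + 3.186162 = 4.186162
Node G: 1 + 3.186162 = 4.186162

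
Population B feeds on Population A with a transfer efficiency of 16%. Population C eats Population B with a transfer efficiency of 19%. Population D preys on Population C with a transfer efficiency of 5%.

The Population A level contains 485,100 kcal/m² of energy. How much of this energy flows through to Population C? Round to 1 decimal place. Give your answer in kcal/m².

Population B: 485100 × 0.16 = 77616 kcal/m²
Population C: 77616 × 0.19 = 14747.04 kcal/m²

14747.0 kcal/m²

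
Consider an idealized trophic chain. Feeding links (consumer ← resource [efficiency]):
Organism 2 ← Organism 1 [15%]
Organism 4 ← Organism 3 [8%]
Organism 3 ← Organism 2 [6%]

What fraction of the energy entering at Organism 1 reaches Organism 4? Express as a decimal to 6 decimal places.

Product of link efficiencies: 0.15 × 0.06 × 0.08 = 0.00072

0.000720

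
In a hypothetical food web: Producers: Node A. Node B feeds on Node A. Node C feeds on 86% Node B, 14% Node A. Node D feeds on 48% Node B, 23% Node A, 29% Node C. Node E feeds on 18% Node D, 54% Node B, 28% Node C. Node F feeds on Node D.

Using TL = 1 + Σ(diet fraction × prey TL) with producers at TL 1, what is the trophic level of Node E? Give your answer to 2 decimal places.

Node B: 1 + 1 = 2
Node C: 1 + (0.86×2 + 0.14×1) = 2.86
Node D: 1 + (0.48×2 + 0.23×1 + 0.29×2.86) = 3.0194
Node E: 1 + (0.18×3.0194 + 0.54×2 + 0.28×2.86) = 3.424292
Node F: 1 + 3.0194 = 4.0194

3.42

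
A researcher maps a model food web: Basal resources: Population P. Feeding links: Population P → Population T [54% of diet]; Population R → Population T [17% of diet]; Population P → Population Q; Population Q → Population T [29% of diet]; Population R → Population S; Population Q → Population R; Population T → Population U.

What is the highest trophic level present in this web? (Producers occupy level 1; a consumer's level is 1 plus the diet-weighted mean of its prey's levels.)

Population Q: 1 + 1 = 2
Population R: 1 + 2 = 3
Population S: 1 + 3 = 4
Population T: 1 + (0.29×2 + 0.54×1 + 0.17×3) = 2.63
Population U: 1 + 2.63 = 3.63

4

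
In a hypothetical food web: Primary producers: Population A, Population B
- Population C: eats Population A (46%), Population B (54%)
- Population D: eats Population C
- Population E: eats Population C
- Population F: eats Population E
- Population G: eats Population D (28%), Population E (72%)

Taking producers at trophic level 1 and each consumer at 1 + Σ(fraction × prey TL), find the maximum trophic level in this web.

Population C: 1 + (0.46×1 + 0.54×1) = 2
Population D: 1 + 2 = 3
Population E: 1 + 2 = 3
Population F: 1 + 3 = 4
Population G: 1 + (0.28×3 + 0.72×3) = 4

4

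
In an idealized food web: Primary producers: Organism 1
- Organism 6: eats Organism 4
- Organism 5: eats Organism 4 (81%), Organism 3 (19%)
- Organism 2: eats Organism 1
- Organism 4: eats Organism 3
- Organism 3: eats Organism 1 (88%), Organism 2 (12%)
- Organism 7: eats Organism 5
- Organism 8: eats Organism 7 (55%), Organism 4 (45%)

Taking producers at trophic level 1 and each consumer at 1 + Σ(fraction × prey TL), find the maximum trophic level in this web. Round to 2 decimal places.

Organism 2: 1 + 1 = 2
Organism 3: 1 + (0.88×1 + 0.12×2) = 2.12
Organism 4: 1 + 2.12 = 3.12
Organism 5: 1 + (0.81×3.12 + 0.19×2.12) = 3.93
Organism 6: 1 + 3.12 = 4.12
Organism 7: 1 + 3.93 = 4.93
Organism 8: 1 + (0.55×4.93 + 0.45×3.12) = 5.1155

5.12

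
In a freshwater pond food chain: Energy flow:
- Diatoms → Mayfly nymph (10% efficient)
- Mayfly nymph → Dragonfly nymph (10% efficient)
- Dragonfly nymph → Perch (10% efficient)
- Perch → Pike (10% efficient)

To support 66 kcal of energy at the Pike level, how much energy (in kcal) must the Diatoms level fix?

660000 kcal

Cumulative transfer efficiency: 0.1 × 0.1 × 0.1 × 0.1 = 0.0001
Diatoms energy = 66 / 0.0001 = 660000 kcal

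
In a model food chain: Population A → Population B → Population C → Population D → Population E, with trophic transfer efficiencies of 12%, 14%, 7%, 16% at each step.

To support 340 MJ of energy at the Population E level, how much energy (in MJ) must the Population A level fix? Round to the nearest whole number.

Cumulative transfer efficiency: 0.12 × 0.14 × 0.07 × 0.16 = 0.00018816
Population A energy = 340 / 0.00018816 = 1806973 MJ

1806973 MJ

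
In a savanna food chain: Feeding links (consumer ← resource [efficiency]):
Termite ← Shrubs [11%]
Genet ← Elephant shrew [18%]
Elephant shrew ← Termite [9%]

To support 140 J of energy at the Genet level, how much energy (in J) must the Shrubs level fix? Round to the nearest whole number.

Cumulative transfer efficiency: 0.11 × 0.09 × 0.18 = 0.001782
Shrubs energy = 140 / 0.001782 = 78563 J

78563 J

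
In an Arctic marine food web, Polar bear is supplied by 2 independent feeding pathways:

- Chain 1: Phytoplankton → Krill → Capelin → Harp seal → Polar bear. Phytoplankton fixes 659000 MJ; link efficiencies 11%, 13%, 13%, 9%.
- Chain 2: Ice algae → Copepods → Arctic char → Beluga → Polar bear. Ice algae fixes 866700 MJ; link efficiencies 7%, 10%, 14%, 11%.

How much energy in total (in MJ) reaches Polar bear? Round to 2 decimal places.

Chain 1: 659000 × 0.11 × 0.13 × 0.13 × 0.09 = 110.25729 MJ
Chain 2: 866700 × 0.07 × 0.1 × 0.14 × 0.11 = 93.43026 MJ
Total at Polar bear: 110.25729 + 93.43026 = 203.68755 MJ

203.69 MJ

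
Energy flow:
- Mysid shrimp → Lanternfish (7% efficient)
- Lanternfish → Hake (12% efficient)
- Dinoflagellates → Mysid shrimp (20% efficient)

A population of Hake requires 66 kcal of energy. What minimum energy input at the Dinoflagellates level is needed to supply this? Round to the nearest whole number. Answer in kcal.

39286 kcal

Cumulative transfer efficiency: 0.2 × 0.07 × 0.12 = 0.00168
Dinoflagellates energy = 66 / 0.00168 = 39286 kcal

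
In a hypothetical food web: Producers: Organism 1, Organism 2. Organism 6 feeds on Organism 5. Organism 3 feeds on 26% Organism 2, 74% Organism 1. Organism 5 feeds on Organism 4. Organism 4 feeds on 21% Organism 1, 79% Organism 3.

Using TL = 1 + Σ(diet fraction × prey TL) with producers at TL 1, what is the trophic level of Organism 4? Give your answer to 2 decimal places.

2.79

Organism 3: 1 + (0.26×1 + 0.74×1) = 2
Organism 4: 1 + (0.21×1 + 0.79×2) = 2.79
Organism 5: 1 + 2.79 = 3.79
Organism 6: 1 + 3.79 = 4.79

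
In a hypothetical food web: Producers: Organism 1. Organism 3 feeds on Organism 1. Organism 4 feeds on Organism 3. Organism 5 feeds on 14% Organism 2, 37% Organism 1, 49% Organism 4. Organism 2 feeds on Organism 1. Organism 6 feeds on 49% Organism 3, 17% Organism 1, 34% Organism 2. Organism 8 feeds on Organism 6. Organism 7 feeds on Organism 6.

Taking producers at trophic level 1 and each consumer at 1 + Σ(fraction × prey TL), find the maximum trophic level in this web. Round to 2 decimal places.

3.83

Organism 2: 1 + 1 = 2
Organism 3: 1 + 1 = 2
Organism 4: 1 + 2 = 3
Organism 5: 1 + (0.14×2 + 0.37×1 + 0.49×3) = 3.12
Organism 6: 1 + (0.49×2 + 0.17×1 + 0.34×2) = 2.83
Organism 7: 1 + 2.83 = 3.83
Organism 8: 1 + 2.83 = 3.83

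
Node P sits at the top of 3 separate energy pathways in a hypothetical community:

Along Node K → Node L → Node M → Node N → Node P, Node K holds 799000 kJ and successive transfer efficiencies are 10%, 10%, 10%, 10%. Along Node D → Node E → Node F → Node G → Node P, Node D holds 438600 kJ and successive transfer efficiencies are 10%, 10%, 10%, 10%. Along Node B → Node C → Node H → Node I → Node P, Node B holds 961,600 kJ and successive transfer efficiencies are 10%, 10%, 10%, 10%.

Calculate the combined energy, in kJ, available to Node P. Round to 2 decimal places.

219.92 kJ

Via Node K: 799000 × 0.1 × 0.1 × 0.1 × 0.1 = 79.9 kJ
Via Node D: 438600 × 0.1 × 0.1 × 0.1 × 0.1 = 43.86 kJ
Via Node B: 961600 × 0.1 × 0.1 × 0.1 × 0.1 = 96.16 kJ
Total at Node P: 79.9 + 43.86 + 96.16 = 219.92 kJ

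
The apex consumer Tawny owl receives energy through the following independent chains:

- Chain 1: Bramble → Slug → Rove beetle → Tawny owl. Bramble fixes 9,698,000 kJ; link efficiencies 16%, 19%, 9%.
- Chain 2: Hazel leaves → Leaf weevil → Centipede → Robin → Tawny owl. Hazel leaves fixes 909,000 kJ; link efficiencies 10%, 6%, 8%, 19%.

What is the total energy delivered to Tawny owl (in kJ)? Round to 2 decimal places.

26616.63 kJ

Chain 1: 9698000 × 0.16 × 0.19 × 0.09 = 26533.728 kJ
Chain 2: 909000 × 0.1 × 0.06 × 0.08 × 0.19 = 82.9008 kJ
Total at Tawny owl: 26533.728 + 82.9008 = 26616.6288 kJ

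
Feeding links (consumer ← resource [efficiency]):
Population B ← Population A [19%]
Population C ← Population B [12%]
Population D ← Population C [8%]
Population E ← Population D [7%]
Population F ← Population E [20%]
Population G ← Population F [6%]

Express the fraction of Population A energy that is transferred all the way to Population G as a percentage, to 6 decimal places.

Product of link efficiencies: 0.19 × 0.12 × 0.08 × 0.07 × 0.2 × 0.06 = 0.00000153216
As a percentage: 0.00000153216 × 100 = 0.000153%

0.000153%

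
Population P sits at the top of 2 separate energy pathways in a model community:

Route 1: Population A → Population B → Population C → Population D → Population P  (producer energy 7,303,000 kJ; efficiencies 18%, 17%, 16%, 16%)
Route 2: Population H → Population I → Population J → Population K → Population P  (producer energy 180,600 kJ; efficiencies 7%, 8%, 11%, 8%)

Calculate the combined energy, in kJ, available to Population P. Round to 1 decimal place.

Route 1: 7303000 × 0.18 × 0.17 × 0.16 × 0.16 = 5720.87808 kJ
Route 2: 180600 × 0.07 × 0.08 × 0.11 × 0.08 = 8.899968 kJ
Total at Population P: 5720.87808 + 8.899968 = 5729.778048 kJ

5729.8 kJ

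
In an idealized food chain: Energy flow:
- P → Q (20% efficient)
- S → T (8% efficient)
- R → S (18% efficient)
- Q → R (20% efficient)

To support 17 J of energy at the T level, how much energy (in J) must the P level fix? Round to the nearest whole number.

Cumulative transfer efficiency: 0.2 × 0.2 × 0.18 × 0.08 = 0.000576
P energy = 17 / 0.000576 = 29514 J

29514 J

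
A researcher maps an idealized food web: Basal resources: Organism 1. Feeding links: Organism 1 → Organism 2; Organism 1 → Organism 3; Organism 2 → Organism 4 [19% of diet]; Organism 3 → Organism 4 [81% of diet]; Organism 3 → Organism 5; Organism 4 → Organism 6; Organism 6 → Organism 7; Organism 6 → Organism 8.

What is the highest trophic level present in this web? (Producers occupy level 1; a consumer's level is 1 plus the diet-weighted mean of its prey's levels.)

5

Organism 2: 1 + 1 = 2
Organism 3: 1 + 1 = 2
Organism 4: 1 + (0.19×2 + 0.81×2) = 3
Organism 5: 1 + 2 = 3
Organism 6: 1 + 3 = 4
Organism 7: 1 + 4 = 5
Organism 8: 1 + 4 = 5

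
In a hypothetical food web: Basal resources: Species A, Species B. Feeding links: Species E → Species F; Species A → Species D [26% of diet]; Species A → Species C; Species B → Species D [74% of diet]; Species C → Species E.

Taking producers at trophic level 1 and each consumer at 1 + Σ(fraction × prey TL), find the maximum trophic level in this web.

Species C: 1 + 1 = 2
Species D: 1 + (0.74×1 + 0.26×1) = 2
Species E: 1 + 2 = 3
Species F: 1 + 3 = 4

4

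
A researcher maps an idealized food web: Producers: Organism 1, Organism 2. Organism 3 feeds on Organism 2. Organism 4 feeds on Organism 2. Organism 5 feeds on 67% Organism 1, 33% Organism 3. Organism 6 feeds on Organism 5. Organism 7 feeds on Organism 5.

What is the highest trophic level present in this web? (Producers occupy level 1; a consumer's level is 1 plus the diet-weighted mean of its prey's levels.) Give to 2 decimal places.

3.33

Organism 3: 1 + 1 = 2
Organism 4: 1 + 1 = 2
Organism 5: 1 + (0.67×1 + 0.33×2) = 2.33
Organism 6: 1 + 2.33 = 3.33
Organism 7: 1 + 2.33 = 3.33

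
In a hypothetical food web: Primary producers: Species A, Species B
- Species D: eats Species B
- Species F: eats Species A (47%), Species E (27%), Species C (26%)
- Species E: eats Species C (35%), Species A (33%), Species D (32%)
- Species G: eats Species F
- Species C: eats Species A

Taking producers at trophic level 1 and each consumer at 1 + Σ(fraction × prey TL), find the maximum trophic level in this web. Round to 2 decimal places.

Species C: 1 + 1 = 2
Species D: 1 + 1 = 2
Species E: 1 + (0.35×2 + 0.33×1 + 0.32×2) = 2.67
Species F: 1 + (0.47×1 + 0.27×2.67 + 0.26×2) = 2.7109
Species G: 1 + 2.7109 = 3.7109

3.71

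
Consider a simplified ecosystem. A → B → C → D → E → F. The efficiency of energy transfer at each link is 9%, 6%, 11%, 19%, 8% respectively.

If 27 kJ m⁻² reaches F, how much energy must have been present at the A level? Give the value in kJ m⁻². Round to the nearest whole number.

Cumulative transfer efficiency: 0.09 × 0.06 × 0.11 × 0.19 × 0.08 = 0.0000090288
A energy = 27 / 0.0000090288 = 2990431 kJ m⁻²

2990431 kJ m⁻²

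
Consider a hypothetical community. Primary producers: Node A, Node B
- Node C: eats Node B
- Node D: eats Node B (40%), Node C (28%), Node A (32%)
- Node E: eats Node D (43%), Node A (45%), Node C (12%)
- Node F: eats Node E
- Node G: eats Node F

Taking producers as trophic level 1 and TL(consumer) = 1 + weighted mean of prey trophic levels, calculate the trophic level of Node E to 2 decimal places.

2.67

Node C: 1 + 1 = 2
Node D: 1 + (0.4×1 + 0.28×2 + 0.32×1) = 2.28
Node E: 1 + (0.43×2.28 + 0.45×1 + 0.12×2) = 2.6704
Node F: 1 + 2.6704 = 3.6704
Node G: 1 + 3.6704 = 4.6704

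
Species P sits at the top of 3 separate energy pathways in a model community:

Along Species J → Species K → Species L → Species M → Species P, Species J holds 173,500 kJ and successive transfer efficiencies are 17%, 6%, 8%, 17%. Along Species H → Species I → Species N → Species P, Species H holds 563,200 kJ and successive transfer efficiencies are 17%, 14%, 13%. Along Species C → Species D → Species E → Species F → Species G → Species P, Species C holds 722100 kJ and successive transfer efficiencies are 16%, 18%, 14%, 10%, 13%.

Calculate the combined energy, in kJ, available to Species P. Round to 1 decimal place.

Via Species J: 173500 × 0.17 × 0.06 × 0.08 × 0.17 = 24.06792 kJ
Via Species H: 563200 × 0.17 × 0.14 × 0.13 = 1742.5408 kJ
Via Species C: 722100 × 0.16 × 0.18 × 0.14 × 0.1 × 0.13 = 37.8495936 kJ
Total at Species P: 24.06792 + 1742.5408 + 37.8495936 = 1804.4583136 kJ

1804.5 kJ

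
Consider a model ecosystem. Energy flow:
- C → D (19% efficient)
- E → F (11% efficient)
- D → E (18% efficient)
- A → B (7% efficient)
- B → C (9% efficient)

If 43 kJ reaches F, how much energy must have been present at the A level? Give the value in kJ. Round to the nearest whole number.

1814300 kJ

Cumulative transfer efficiency: 0.07 × 0.09 × 0.19 × 0.18 × 0.11 = 0.0000237006
A energy = 43 / 0.0000237006 = 1814300 kJ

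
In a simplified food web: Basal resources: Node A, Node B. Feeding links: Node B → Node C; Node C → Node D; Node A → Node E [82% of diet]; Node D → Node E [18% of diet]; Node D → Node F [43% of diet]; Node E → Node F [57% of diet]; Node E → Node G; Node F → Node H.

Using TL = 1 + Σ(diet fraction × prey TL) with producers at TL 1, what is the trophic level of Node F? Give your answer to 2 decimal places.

3.64

Node C: 1 + 1 = 2
Node D: 1 + 2 = 3
Node E: 1 + (0.82×1 + 0.18×3) = 2.36
Node F: 1 + (0.43×3 + 0.57×2.36) = 3.6352
Node G: 1 + 2.36 = 3.36
Node H: 1 + 3.6352 = 4.6352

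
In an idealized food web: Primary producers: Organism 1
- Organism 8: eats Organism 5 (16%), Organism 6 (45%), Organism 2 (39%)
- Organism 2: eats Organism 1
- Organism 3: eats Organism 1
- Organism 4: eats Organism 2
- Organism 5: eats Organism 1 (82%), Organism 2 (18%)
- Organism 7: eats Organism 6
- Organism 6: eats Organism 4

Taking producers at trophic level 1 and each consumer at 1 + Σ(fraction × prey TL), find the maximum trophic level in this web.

Organism 2: 1 + 1 = 2
Organism 3: 1 + 1 = 2
Organism 4: 1 + 2 = 3
Organism 5: 1 + (0.82×1 + 0.18×2) = 2.18
Organism 6: 1 + 3 = 4
Organism 7: 1 + 4 = 5
Organism 8: 1 + (0.16×2.18 + 0.45×4 + 0.39×2) = 3.9288

5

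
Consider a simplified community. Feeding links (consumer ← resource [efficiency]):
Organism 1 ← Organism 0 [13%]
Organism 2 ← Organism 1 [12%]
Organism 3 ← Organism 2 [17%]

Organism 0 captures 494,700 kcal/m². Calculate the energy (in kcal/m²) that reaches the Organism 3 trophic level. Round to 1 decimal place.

1311.9 kcal/m²

Organism 1: 494700 × 0.13 = 64311 kcal/m²
Organism 2: 64311 × 0.12 = 7717.32 kcal/m²
Organism 3: 7717.32 × 0.17 = 1311.9444 kcal/m²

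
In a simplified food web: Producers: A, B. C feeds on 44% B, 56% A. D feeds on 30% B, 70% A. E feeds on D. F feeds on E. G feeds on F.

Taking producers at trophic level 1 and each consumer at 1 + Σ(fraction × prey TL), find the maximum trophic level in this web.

C: 1 + (0.44×1 + 0.56×1) = 2
D: 1 + (0.3×1 + 0.7×1) = 2
E: 1 + 2 = 3
F: 1 + 3 = 4
G: 1 + 4 = 5

5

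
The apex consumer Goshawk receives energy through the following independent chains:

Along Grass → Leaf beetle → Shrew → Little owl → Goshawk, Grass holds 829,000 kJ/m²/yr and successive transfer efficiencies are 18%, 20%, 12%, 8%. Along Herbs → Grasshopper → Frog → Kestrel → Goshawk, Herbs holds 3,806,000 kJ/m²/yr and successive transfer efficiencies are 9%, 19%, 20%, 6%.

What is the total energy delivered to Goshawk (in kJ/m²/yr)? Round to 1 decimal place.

Via Grass: 829000 × 0.18 × 0.2 × 0.12 × 0.08 = 286.5024 kJ/m²/yr
Via Herbs: 3806000 × 0.09 × 0.19 × 0.2 × 0.06 = 780.9912 kJ/m²/yr
Total at Goshawk: 286.5024 + 780.9912 = 1067.4936 kJ/m²/yr

1067.5 kJ/m²/yr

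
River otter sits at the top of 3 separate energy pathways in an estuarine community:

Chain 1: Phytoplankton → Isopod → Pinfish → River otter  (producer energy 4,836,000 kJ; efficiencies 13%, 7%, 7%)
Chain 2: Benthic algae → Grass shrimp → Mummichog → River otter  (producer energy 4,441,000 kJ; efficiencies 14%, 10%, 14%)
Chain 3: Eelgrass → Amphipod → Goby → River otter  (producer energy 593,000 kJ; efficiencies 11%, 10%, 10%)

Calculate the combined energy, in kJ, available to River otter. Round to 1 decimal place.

Chain 1: 4836000 × 0.13 × 0.07 × 0.07 = 3080.532 kJ
Chain 2: 4441000 × 0.14 × 0.1 × 0.14 = 8704.36 kJ
Chain 3: 593000 × 0.11 × 0.1 × 0.1 = 652.3 kJ
Total at River otter: 3080.532 + 8704.36 + 652.3 = 12437.192 kJ

12437.2 kJ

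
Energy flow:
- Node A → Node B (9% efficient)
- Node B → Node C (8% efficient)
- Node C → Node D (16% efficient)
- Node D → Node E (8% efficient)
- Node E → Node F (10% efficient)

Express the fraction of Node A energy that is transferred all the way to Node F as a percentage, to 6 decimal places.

0.000922%

Product of link efficiencies: 0.09 × 0.08 × 0.16 × 0.08 × 0.1 = 0.000009216
As a percentage: 0.000009216 × 100 = 0.000922%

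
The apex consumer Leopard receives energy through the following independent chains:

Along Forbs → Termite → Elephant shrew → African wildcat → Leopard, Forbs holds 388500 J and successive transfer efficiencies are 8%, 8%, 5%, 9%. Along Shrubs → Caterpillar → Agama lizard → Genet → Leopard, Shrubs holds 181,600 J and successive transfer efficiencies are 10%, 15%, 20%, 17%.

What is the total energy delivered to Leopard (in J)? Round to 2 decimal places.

Via Forbs: 388500 × 0.08 × 0.08 × 0.05 × 0.09 = 11.1888 J
Via Shrubs: 181600 × 0.1 × 0.15 × 0.2 × 0.17 = 92.616 J
Total at Leopard: 11.1888 + 92.616 = 103.8048 J

103.80 J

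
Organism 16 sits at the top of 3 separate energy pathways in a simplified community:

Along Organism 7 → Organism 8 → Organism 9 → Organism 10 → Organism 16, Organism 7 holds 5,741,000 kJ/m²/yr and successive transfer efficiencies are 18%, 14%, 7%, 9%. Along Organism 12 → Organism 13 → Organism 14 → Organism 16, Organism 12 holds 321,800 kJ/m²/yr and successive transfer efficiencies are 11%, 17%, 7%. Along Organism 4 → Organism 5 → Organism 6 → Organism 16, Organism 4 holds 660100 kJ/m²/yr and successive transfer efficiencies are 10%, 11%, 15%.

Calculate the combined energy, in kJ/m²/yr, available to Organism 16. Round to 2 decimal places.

Via Organism 7: 5741000 × 0.18 × 0.14 × 0.07 × 0.09 = 911.44116 kJ/m²/yr
Via Organism 12: 321800 × 0.11 × 0.17 × 0.07 = 421.2362 kJ/m²/yr
Via Organism 4: 660100 × 0.1 × 0.11 × 0.15 = 1089.165 kJ/m²/yr
Total at Organism 16: 911.44116 + 421.2362 + 1089.165 = 2421.84236 kJ/m²/yr

2421.84 kJ/m²/yr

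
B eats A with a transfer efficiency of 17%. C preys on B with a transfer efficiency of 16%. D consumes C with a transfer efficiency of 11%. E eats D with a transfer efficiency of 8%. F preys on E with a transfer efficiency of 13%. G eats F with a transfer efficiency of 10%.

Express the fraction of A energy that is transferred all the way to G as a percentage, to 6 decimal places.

Product of link efficiencies: 0.17 × 0.16 × 0.11 × 0.08 × 0.13 × 0.1 = 0.00000311168
As a percentage: 0.00000311168 × 100 = 0.000311%

0.000311%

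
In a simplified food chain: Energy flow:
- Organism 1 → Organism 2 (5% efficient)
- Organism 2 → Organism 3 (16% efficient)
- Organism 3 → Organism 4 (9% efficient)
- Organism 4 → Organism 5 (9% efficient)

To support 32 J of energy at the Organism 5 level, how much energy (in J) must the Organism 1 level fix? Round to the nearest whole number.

493827 J

Cumulative transfer efficiency: 0.05 × 0.16 × 0.09 × 0.09 = 0.0000648
Organism 1 energy = 32 / 0.0000648 = 493827 J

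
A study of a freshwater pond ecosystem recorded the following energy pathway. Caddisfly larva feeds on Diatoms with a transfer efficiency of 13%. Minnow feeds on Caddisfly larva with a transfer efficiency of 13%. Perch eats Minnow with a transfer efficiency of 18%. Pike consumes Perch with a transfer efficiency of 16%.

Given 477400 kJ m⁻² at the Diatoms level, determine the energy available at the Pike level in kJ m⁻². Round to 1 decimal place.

Caddisfly larva: 477400 × 0.13 = 62062 kJ m⁻²
Minnow: 62062 × 0.13 = 8068.06 kJ m⁻²
Perch: 8068.06 × 0.18 = 1452.2508 kJ m⁻²
Pike: 1452.2508 × 0.16 = 232.360128 kJ m⁻²

232.4 kJ m⁻²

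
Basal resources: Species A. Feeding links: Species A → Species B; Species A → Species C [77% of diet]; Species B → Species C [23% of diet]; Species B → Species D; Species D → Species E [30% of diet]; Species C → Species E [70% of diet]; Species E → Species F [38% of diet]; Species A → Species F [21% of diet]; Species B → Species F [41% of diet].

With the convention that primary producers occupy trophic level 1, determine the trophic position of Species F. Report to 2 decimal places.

3.35

Species B: 1 + 1 = 2
Species C: 1 + (0.77×1 + 0.23×2) = 2.23
Species D: 1 + 2 = 3
Species E: 1 + (0.3×3 + 0.7×2.23) = 3.461
Species F: 1 + (0.38×3.461 + 0.21×1 + 0.41×2) = 3.34518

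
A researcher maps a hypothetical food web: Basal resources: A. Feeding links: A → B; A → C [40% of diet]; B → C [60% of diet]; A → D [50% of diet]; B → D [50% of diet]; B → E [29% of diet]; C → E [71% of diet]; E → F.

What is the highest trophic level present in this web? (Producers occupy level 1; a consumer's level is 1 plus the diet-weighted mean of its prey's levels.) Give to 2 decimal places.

B: 1 + 1 = 2
C: 1 + (0.4×1 + 0.6×2) = 2.6
D: 1 + (0.5×1 + 0.5×2) = 2.5
E: 1 + (0.29×2 + 0.71×2.6) = 3.426
F: 1 + 3.426 = 4.426

4.43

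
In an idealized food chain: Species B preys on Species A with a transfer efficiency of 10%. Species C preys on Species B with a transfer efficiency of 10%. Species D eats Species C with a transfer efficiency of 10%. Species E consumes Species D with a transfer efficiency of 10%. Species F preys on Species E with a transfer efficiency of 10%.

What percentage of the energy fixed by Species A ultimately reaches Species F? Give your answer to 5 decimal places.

Product of link efficiencies: 0.1 × 0.1 × 0.1 × 0.1 × 0.1 = 0.00001
As a percentage: 0.00001 × 100 = 0.00100%

0.00100%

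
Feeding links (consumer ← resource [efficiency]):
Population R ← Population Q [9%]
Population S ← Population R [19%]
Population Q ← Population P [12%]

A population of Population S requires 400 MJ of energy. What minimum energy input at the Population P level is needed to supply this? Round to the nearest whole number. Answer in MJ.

Cumulative transfer efficiency: 0.12 × 0.09 × 0.19 = 0.002052
Population P energy = 400 / 0.002052 = 194932 MJ

194932 MJ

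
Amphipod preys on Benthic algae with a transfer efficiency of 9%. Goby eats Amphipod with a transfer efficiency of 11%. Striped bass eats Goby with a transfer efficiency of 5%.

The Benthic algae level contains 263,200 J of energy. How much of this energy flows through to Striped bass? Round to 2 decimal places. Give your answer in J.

130.28 J

Amphipod: 263200 × 0.09 = 23688 J
Goby: 23688 × 0.11 = 2605.68 J
Striped bass: 2605.68 × 0.05 = 130.284 J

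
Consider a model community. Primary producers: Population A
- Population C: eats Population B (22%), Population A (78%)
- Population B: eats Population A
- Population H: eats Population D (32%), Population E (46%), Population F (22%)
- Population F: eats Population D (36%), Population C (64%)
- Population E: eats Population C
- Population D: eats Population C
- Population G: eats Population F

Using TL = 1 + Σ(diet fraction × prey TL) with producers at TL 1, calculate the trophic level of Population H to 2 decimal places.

Population B: 1 + 1 = 2
Population C: 1 + (0.22×2 + 0.78×1) = 2.22
Population D: 1 + 2.22 = 3.22
Population E: 1 + 2.22 = 3.22
Population F: 1 + (0.36×3.22 + 0.64×2.22) = 3.58
Population G: 1 + 3.58 = 4.58
Population H: 1 + (0.32×3.22 + 0.46×3.22 + 0.22×3.58) = 4.2992

4.30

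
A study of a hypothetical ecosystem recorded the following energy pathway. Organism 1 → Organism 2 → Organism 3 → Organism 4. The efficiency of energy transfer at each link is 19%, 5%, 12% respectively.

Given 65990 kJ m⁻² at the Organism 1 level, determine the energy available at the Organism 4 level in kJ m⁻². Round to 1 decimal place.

75.2 kJ m⁻²

Organism 2: 65990 × 0.19 = 12538.1 kJ m⁻²
Organism 3: 12538.1 × 0.05 = 626.905 kJ m⁻²
Organism 4: 626.905 × 0.12 = 75.2286 kJ m⁻²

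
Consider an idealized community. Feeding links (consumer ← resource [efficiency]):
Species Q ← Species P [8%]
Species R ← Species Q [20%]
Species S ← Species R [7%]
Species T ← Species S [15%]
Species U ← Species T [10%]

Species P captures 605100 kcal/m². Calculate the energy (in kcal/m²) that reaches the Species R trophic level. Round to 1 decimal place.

Species Q: 605100 × 0.08 = 48408 kcal/m²
Species R: 48408 × 0.2 = 9681.6 kcal/m²

9681.6 kcal/m²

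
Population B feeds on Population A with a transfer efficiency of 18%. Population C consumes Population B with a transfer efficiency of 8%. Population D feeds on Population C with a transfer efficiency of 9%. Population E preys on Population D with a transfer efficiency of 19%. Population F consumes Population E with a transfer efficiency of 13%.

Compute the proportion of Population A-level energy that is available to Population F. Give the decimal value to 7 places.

Product of link efficiencies: 0.18 × 0.08 × 0.09 × 0.19 × 0.13 = 0.0000320112

0.0000320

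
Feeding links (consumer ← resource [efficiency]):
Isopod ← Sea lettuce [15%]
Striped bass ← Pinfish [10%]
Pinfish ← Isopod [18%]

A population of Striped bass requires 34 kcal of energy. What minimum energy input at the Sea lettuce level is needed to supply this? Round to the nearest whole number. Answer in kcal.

Cumulative transfer efficiency: 0.15 × 0.18 × 0.1 = 0.0027
Sea lettuce energy = 34 / 0.0027 = 12593 kcal

12593 kcal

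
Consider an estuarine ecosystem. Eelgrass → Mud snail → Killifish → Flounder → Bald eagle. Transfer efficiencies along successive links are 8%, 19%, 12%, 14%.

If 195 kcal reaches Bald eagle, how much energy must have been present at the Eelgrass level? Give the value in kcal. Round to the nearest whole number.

Cumulative transfer efficiency: 0.08 × 0.19 × 0.12 × 0.14 = 0.00025536
Eelgrass energy = 195 / 0.00025536 = 763628 kcal

763628 kcal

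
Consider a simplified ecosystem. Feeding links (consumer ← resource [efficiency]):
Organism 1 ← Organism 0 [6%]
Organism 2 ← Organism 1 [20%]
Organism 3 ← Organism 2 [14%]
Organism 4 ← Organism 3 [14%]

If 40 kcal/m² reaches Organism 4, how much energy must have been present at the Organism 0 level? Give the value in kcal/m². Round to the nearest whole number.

170068 kcal/m²

Cumulative transfer efficiency: 0.06 × 0.2 × 0.14 × 0.14 = 0.0002352
Organism 0 energy = 40 / 0.0002352 = 170068 kcal/m²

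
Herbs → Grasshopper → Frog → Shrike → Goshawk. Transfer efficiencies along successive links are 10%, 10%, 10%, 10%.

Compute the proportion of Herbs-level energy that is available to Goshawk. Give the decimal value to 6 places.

Product of link efficiencies: 0.1 × 0.1 × 0.1 × 0.1 = 0.0001

0.000100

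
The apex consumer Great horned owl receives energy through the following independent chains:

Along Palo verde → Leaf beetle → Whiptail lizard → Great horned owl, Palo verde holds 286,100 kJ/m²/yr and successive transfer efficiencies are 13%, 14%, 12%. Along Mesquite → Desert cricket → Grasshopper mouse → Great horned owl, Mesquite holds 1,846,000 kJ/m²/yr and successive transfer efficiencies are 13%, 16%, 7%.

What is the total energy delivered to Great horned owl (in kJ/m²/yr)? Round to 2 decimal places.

Via Palo verde: 286100 × 0.13 × 0.14 × 0.12 = 624.8424 kJ/m²/yr
Via Mesquite: 1846000 × 0.13 × 0.16 × 0.07 = 2687.776 kJ/m²/yr
Total at Great horned owl: 624.8424 + 2687.776 = 3312.6184 kJ/m²/yr

3312.62 kJ/m²/yr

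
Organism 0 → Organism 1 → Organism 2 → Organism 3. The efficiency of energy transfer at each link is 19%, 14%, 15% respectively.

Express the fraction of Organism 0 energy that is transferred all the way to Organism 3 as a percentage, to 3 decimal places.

0.399%

Product of link efficiencies: 0.19 × 0.14 × 0.15 = 0.00399
As a percentage: 0.00399 × 100 = 0.399%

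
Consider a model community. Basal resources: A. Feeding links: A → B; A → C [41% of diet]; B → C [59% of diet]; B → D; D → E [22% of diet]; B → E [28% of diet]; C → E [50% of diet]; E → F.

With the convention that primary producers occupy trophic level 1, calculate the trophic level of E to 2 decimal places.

3.52

B: 1 + 1 = 2
C: 1 + (0.41×1 + 0.59×2) = 2.59
D: 1 + 2 = 3
E: 1 + (0.22×3 + 0.28×2 + 0.5×2.59) = 3.515
F: 1 + 3.515 = 4.515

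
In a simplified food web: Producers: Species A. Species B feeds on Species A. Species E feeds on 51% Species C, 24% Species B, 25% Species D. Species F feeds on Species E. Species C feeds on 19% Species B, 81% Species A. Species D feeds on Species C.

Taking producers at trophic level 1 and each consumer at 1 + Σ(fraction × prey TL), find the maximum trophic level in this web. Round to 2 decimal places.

Species B: 1 + 1 = 2
Species C: 1 + (0.19×2 + 0.81×1) = 2.19
Species D: 1 + 2.19 = 3.19
Species E: 1 + (0.51×2.19 + 0.24×2 + 0.25×3.19) = 3.3944
Species F: 1 + 3.3944 = 4.3944

4.39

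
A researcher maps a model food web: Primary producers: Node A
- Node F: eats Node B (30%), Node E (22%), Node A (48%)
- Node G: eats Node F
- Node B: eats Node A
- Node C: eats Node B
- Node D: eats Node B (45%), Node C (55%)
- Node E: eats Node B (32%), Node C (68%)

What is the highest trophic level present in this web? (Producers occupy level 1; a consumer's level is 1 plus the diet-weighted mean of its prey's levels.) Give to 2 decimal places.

3.89

Node B: 1 + 1 = 2
Node C: 1 + 2 = 3
Node D: 1 + (0.45×2 + 0.55×3) = 3.55
Node E: 1 + (0.32×2 + 0.68×3) = 3.68
Node F: 1 + (0.3×2 + 0.22×3.68 + 0.48×1) = 2.8896
Node G: 1 + 2.8896 = 3.8896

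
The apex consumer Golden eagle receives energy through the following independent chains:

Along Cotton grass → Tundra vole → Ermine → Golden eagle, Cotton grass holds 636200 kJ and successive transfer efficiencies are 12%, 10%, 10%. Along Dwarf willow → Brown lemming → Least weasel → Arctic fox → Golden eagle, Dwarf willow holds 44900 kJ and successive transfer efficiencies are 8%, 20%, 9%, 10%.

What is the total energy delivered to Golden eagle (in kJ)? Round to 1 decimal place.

Via Cotton grass: 636200 × 0.12 × 0.1 × 0.1 = 763.44 kJ
Via Dwarf willow: 44900 × 0.08 × 0.2 × 0.09 × 0.1 = 6.4656 kJ
Total at Golden eagle: 763.44 + 6.4656 = 769.9056 kJ

769.9 kJ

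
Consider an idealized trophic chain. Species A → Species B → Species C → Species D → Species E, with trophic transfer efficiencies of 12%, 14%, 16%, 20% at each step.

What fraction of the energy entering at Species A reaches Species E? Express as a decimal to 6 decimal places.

0.000538

Product of link efficiencies: 0.12 × 0.14 × 0.16 × 0.2 = 0.0005376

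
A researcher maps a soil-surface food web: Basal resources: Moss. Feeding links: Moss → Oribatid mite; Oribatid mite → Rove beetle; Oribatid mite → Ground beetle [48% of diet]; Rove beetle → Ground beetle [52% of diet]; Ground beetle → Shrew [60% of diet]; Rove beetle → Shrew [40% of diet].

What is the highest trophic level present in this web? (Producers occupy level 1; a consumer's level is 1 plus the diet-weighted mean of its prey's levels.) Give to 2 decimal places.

Oribatid mite: 1 + 1 = 2
Rove beetle: 1 + 2 = 3
Ground beetle: 1 + (0.48×2 + 0.52×3) = 3.52
Shrew: 1 + (0.6×3.52 + 0.4×3) = 4.312

4.31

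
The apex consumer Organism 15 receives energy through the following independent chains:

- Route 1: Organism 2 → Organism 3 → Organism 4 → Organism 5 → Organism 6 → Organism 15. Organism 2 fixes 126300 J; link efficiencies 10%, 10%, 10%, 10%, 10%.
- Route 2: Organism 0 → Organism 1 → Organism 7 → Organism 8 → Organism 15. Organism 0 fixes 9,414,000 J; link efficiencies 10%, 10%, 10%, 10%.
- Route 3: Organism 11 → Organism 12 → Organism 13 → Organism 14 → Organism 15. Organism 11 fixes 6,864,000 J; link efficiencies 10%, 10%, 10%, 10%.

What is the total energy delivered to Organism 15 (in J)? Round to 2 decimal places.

Route 1: 126300 × 0.1 × 0.1 × 0.1 × 0.1 × 0.1 = 1.263 J
Route 2: 9414000 × 0.1 × 0.1 × 0.1 × 0.1 = 941.4 J
Route 3: 6864000 × 0.1 × 0.1 × 0.1 × 0.1 = 686.4 J
Total at Organism 15: 1.263 + 941.4 + 686.4 = 1629.063 J

1629.06 J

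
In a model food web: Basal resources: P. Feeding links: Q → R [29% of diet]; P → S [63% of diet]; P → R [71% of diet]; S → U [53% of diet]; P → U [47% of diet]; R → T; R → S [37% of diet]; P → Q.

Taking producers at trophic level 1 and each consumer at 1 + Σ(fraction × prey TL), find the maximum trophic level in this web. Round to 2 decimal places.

3.29

Q: 1 + 1 = 2
R: 1 + (0.71×1 + 0.29×2) = 2.29
S: 1 + (0.37×2.29 + 0.63×1) = 2.4773
T: 1 + 2.29 = 3.29
U: 1 + (0.53×2.4773 + 0.47×1) = 2.782969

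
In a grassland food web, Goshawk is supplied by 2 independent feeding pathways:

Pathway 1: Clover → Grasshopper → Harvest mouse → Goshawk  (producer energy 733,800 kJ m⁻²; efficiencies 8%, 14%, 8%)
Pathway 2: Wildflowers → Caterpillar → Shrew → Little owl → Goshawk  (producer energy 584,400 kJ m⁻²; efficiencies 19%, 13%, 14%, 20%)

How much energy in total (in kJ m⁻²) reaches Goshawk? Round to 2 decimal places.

1061.66 kJ m⁻²

Pathway 1: 733800 × 0.08 × 0.14 × 0.08 = 657.4848 kJ m⁻²
Pathway 2: 584400 × 0.19 × 0.13 × 0.14 × 0.2 = 404.17104 kJ m⁻²
Total at Goshawk: 657.4848 + 404.17104 = 1061.65584 kJ m⁻²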